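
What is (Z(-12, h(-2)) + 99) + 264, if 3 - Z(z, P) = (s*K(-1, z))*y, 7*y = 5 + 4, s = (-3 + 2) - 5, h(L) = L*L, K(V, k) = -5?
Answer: 2292/7 ≈ 327.43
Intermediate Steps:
h(L) = L**2
s = -6 (s = -1 - 5 = -6)
y = 9/7 (y = (5 + 4)/7 = (1/7)*9 = 9/7 ≈ 1.2857)
Z(z, P) = -249/7 (Z(z, P) = 3 - (-6*(-5))*9/7 = 3 - 30*9/7 = 3 - 1*270/7 = 3 - 270/7 = -249/7)
(Z(-12, h(-2)) + 99) + 264 = (-249/7 + 99) + 264 = 444/7 + 264 = 2292/7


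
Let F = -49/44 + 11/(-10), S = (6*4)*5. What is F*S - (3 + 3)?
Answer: -2988/11 ≈ -271.64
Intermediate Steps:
S = 120 (S = 24*5 = 120)
F = -487/220 (F = -49*1/44 + 11*(-⅒) = -49/44 - 11/10 = -487/220 ≈ -2.2136)
F*S - (3 + 3) = -487/220*120 - (3 + 3) = -2922/11 - 1*6 = -2922/11 - 6 = -2988/11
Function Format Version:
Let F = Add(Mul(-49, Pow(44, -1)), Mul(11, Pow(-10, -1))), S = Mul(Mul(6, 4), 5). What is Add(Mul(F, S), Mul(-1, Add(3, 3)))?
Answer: Rational(-2988, 11) ≈ -271.64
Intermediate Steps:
S = 120 (S = Mul(24, 5) = 120)
F = Rational(-487, 220) (F = Add(Mul(-49, Rational(1, 44)), Mul(11, Rational(-1, 10))) = Add(Rational(-49, 44), Rational(-11, 10)) = Rational(-487, 220) ≈ -2.2136)
Add(Mul(F, S), Mul(-1, Add(3, 3))) = Add(Mul(Rational(-487, 220), 120), Mul(-1, Add(3, 3))) = Add(Rational(-2922, 11), Mul(-1, 6)) = Add(Rational(-2922, 11), -6) = Rational(-2988, 11)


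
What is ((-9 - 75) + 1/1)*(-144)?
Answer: 11952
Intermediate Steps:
((-9 - 75) + 1/1)*(-144) = (-84 + 1)*(-144) = -83*(-144) = 11952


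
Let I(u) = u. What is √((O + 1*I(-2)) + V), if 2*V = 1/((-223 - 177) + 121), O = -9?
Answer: I*√380618/186 ≈ 3.3169*I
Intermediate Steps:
V = -1/558 (V = 1/(2*((-223 - 177) + 121)) = 1/(2*(-400 + 121)) = (½)/(-279) = (½)*(-1/279) = -1/558 ≈ -0.0017921)
√((O + 1*I(-2)) + V) = √((-9 + 1*(-2)) - 1/558) = √((-9 - 2) - 1/558) = √(-11 - 1/558) = √(-6139/558) = I*√380618/186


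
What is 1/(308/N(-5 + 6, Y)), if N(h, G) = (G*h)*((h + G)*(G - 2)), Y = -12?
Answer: -6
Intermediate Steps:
N(h, G) = G*h*(-2 + G)*(G + h) (N(h, G) = (G*h)*((G + h)*(-2 + G)) = (G*h)*((-2 + G)*(G + h)) = G*h*(-2 + G)*(G + h))
1/(308/N(-5 + 6, Y)) = 1/(308/((-12*(-5 + 6)*((-12)**2 - 2*(-12) - 2*(-5 + 6) - 12*(-5 + 6))))) = 1/(308/((-12*1*(144 + 24 - 2*1 - 12*1)))) = 1/(308/((-12*1*(144 + 24 - 2 - 12)))) = 1/(308/((-12*1*154))) = 1/(308/(-1848)) = 1/(308*(-1/1848)) = 1/(-1/6) = -6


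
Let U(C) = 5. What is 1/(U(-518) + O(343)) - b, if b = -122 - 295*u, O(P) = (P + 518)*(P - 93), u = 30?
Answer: 1931267861/215255 ≈ 8972.0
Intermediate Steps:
O(P) = (-93 + P)*(518 + P) (O(P) = (518 + P)*(-93 + P) = (-93 + P)*(518 + P))
b = -8972 (b = -122 - 295*30 = -122 - 8850 = -8972)
1/(U(-518) + O(343)) - b = 1/(5 + (-48174 + 343**2 + 425*343)) - 1*(-8972) = 1/(5 + (-48174 + 117649 + 145775)) + 8972 = 1/(5 + 215250) + 8972 = 1/215255 + 8972 = 1931267861/215255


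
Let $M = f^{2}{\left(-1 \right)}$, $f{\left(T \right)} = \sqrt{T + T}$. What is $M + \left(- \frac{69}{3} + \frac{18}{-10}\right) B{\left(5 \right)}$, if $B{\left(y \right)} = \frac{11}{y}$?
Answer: $- \frac{1414}{25} \approx -56.56$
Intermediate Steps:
$f{\left(T \right)} = \sqrt{2} \sqrt{T}$ ($f{\left(T \right)} = \sqrt{2 T} = \sqrt{2} \sqrt{T}$)
$M = -2$ ($M = \left(\sqrt{2} \sqrt{-1}\right)^{2} = \left(\sqrt{2} i\right)^{2} = \left(i \sqrt{2}\right)^{2} = -2$)
$M + \left(- \frac{69}{3} + \frac{18}{-10}\right) B{\left(5 \right)} = -2 + \left(- \frac{69}{3} + \frac{18}{-10}\right) \frac{11}{5} = -2 + \left(\left(-69\right) \frac{1}{3} + 18 \left(- \frac{1}{10}\right)\right) 11 \cdot \frac{1}{5} = -2 + \left(-23 - \frac{9}{5}\right) \frac{11}{5} = -2 - \frac{1364}{25} = - \frac{1414}{25}$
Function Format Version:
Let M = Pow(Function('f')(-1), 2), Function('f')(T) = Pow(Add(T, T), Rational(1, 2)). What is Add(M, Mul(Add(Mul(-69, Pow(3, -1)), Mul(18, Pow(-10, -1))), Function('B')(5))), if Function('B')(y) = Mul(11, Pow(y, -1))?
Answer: Rational(-1414, 25) ≈ -56.560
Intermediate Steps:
Function('f')(T) = Mul(Pow(2, Rational(1, 2)), Pow(T, Rational(1, 2))) (Function('f')(T) = Pow(Mul(2, T), Rational(1, 2)) = Mul(Pow(2, Rational(1, 2)), Pow(T, Rational(1, 2))))
M = -2 (M = Pow(Mul(Pow(2, Rational(1, 2)), Pow(-1, Rational(1, 2))), 2) = Pow(Mul(Pow(2, Rational(1, 2)), I), 2) = Pow(Mul(I, Pow(2, Rational(1, 2))), 2) = -2)
Add(M, Mul(Add(Mul(-69, Pow(3, -1)), Mul(18, Pow(-10, -1))), Function('B')(5))) = Add(-2, Mul(Add(Mul(-69, Pow(3, -1)), Mul(18, Pow(-10, -1))), Mul(11, Pow(5, -1)))) = Add(-2, Mul(Add(Mul(-69, Rational(1, 3)), Mul(18, Rational(-1, 10))), Mul(11, Rational(1, 5)))) = Add(-2, Mul(Add(-23, Rational(-9, 5)), Rational(11, 5))) = Add(-2, Mul(Rational(-124, 5), Rational(11, 5))) = Add(-2, Rational(-1364, 25)) = Rational(-1414, 25)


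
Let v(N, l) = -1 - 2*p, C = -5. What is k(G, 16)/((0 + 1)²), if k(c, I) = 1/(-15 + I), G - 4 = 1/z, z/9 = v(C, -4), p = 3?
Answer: 1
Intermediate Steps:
v(N, l) = -7 (v(N, l) = -1 - 2*3 = -1 - 6 = -7)
z = -63 (z = 9*(-7) = -63)
G = 251/63 (G = 4 + 1/(-63) = 4 - 1/63 = 251/63 ≈ 3.9841)
k(G, 16)/((0 + 1)²) = 1/((-15 + 16)*((0 + 1)²)) = 1/(1*(1²)) = 1/1 = 1*1 = 1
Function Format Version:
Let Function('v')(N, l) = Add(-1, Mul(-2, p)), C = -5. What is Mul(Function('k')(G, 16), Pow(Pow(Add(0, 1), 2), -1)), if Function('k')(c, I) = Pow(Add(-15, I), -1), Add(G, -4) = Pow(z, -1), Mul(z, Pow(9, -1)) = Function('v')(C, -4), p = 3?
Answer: 1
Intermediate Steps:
Function('v')(N, l) = -7 (Function('v')(N, l) = Add(-1, Mul(-2, 3)) = Add(-1, -6) = -7)
z = -63 (z = Mul(9, -7) = -63)
G = Rational(251, 63) (G = Add(4, Pow(-63, -1)) = Add(4, Rational(-1, 63)) = Rational(251, 63) ≈ 3.9841)
Mul(Function('k')(G, 16), Pow(Pow(Add(0, 1), 2), -1)) = Mul(Pow(Add(-15, 16), -1), Pow(Pow(Add(0, 1), 2), -1)) = Mul(Pow(1, -1), Pow(Pow(1, 2), -1)) = Mul(1, Pow(1, -1)) = Mul(1, 1) = 1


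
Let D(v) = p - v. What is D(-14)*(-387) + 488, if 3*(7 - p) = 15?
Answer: -5704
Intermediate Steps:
p = 2 (p = 7 - ⅓*15 = 7 - 5 = 2)
D(v) = 2 - v
D(-14)*(-387) + 488 = (2 - 1*(-14))*(-387) + 488 = (2 + 14)*(-387) + 488 = 16*(-387) + 488 = -6192 + 488 = -5704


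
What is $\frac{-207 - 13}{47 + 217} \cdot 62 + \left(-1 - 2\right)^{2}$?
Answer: $- \frac{128}{3} \approx -42.667$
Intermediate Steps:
$\frac{-207 - 13}{47 + 217} \cdot 62 + \left(-1 - 2\right)^{2} = - \frac{220}{264} \cdot 62 + \left(-1 - 2\right)^{2} = \left(-220\right) \frac{1}{264} \cdot 62 + \left(-1 - 2\right)^{2} = \left(- \frac{5}{6}\right) 62 + \left(-3\right)^{2} = - \frac{155}{3} + 9 = - \frac{128}{3}$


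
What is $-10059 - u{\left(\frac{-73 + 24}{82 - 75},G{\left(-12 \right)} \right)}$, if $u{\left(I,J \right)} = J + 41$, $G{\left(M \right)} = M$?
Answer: $-10088$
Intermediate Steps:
$u{\left(I,J \right)} = 41 + J$
$-10059 - u{\left(\frac{-73 + 24}{82 - 75},G{\left(-12 \right)} \right)} = -10059 - \left(41 - 12\right) = -10059 - 29 = -10088$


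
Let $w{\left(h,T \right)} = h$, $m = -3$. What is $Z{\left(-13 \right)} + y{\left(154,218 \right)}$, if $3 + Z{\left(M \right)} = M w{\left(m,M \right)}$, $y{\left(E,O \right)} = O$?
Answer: $254$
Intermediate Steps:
$Z{\left(M \right)} = -3 - 3 M$ ($Z{\left(M \right)} = -3 + M \left(-3\right) = -3 - 3 M$)
$Z{\left(-13 \right)} + y{\left(154,218 \right)} = \left(-3 - -39\right) + 218 = \left(-3 + 39\right) + 218 = 36 + 218 = 254$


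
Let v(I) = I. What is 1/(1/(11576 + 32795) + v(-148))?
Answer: -44371/6566907 ≈ -0.0067568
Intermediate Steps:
1/(1/(11576 + 32795) + v(-148)) = 1/(1/(11576 + 32795) - 148) = 1/(1/44371 - 148) = 1/(-6566907/44371) = -44371/6566907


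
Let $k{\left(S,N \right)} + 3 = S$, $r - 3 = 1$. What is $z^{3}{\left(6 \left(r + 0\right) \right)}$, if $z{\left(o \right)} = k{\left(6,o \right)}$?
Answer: $27$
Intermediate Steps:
$r = 4$ ($r = 3 + 1 = 4$)
$k{\left(S,N \right)} = -3 + S$
$z{\left(o \right)} = 3$ ($z{\left(o \right)} = -3 + 6 = 3$)
$z^{3}{\left(6 \left(r + 0\right) \right)} = 3^{3} = 27$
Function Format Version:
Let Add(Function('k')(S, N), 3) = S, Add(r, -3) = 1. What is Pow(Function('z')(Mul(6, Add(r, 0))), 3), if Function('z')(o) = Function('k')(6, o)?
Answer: 27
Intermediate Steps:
r = 4 (r = Add(3, 1) = 4)
Function('k')(S, N) = Add(-3, S)
Function('z')(o) = 3 (Function('z')(o) = Add(-3, 6) = 3)
Pow(Function('z')(Mul(6, Add(r, 0))), 3) = Pow(3, 3) = 27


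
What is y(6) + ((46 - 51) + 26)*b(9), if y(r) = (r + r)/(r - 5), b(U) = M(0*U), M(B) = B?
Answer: 12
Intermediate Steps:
b(U) = 0 (b(U) = 0*U = 0)
y(r) = 2*r/(-5 + r) (y(r) = (2*r)/(-5 + r) = 2*r/(-5 + r))
y(6) + ((46 - 51) + 26)*b(9) = 2*6/(-5 + 6) + ((46 - 51) + 26)*0 = 2*6/1 + (-5 + 26)*0 = 2*6*1 + 21*0 = 12 + 0 = 12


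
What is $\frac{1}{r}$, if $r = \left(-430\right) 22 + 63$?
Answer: $- \frac{1}{9397} \approx -0.00010642$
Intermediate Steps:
$r = -9397$ ($r = -9460 + 63 = -9397$)
$\frac{1}{r} = \frac{1}{-9397} = - \frac{1}{9397}$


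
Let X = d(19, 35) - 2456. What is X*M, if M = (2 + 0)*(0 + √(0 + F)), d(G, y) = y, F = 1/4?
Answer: -2421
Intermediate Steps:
F = ¼ ≈ 0.25000
X = -2421 (X = 35 - 2456 = -2421)
M = 1 (M = (2 + 0)*(0 + √(0 + ¼)) = 2*(0 + √(¼)) = 2*(0 + ½) = 2*(½) = 1)
X*M = -2421*1 = -2421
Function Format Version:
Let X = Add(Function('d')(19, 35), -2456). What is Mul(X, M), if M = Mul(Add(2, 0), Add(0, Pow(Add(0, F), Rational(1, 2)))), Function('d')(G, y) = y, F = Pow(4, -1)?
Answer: -2421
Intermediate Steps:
F = Rational(1, 4) ≈ 0.25000
X = -2421 (X = Add(35, -2456) = -2421)
M = 1 (M = Mul(Add(2, 0), Add(0, Pow(Add(0, Rational(1, 4)), Rational(1, 2)))) = Mul(2, Add(0, Pow(Rational(1, 4), Rational(1, 2)))) = Mul(2, Add(0, Rational(1, 2))) = Mul(2, Rational(1, 2)) = 1)
Mul(X, M) = Mul(-2421, 1) = -2421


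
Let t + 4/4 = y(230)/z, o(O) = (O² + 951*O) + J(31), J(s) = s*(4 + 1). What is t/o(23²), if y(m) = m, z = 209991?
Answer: -209761/164438702325 ≈ -1.2756e-6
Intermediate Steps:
J(s) = 5*s (J(s) = s*5 = 5*s)
o(O) = 155 + O² + 951*O (o(O) = (O² + 951*O) + 5*31 = (O² + 951*O) + 155 = 155 + O² + 951*O)
t = -209761/209991 (t = -1 + 230/209991 = -209761/209991 ≈ -0.99891)
t/o(23²) = -209761/(209991*(155 + (23²)² + 951*23²)) = -209761/(209991*(155 + 529² + 951*529)) = -209761/(209991*(155 + 279841 + 503079)) = -209761/209991/783075 = -209761/209991*1/783075 = -209761/164438702325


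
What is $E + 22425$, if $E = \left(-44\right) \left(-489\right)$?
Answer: $43941$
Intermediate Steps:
$E = 21516$
$E + 22425 = 21516 + 22425 = 43941$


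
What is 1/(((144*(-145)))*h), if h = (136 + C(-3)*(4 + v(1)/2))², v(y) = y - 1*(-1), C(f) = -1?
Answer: -1/358321680 ≈ -2.7908e-9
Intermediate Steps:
v(y) = 1 + y (v(y) = y + 1 = 1 + y)
h = 17161 (h = (136 - (4 + (1 + 1)/2))² = (136 - (4 + 2*(½)))² = (136 - (4 + 1))² = (136 - 1*5)² = (136 - 5)² = 131² = 17161)
1/(((144*(-145)))*h) = 1/((144*(-145))*17161) = (1/17161)/(-20880) = -1/20880*1/17161 = -1/358321680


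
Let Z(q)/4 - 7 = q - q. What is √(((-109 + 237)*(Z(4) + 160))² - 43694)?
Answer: √579032402 ≈ 24063.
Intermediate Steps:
Z(q) = 28 (Z(q) = 28 + 4*(q - q) = 28 + 4*0 = 28 + 0 = 28)
√(((-109 + 237)*(Z(4) + 160))² - 43694) = √(((-109 + 237)*(28 + 160))² - 43694) = √((128*188)² - 43694) = √(24064² - 43694) = √(579076096 - 43694) = √579032402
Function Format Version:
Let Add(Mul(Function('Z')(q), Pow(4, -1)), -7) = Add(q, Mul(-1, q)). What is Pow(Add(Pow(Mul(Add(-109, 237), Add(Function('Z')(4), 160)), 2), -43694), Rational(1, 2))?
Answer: Pow(579032402, Rational(1, 2)) ≈ 24063.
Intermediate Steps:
Function('Z')(q) = 28 (Function('Z')(q) = Add(28, Mul(4, Add(q, Mul(-1, q)))) = Add(28, Mul(4, 0)) = Add(28, 0) = 28)
Pow(Add(Pow(Mul(Add(-109, 237), Add(Function('Z')(4), 160)), 2), -43694), Rational(1, 2)) = Pow(Add(Pow(Mul(Add(-109, 237), Add(28, 160)), 2), -43694), Rational(1, 2)) = Pow(Add(Pow(Mul(128, 188), 2), -43694), Rational(1, 2)) = Pow(Add(Pow(24064, 2), -43694), Rational(1, 2)) = Pow(Add(579076096, -43694), Rational(1, 2)) = Pow(579032402, Rational(1, 2))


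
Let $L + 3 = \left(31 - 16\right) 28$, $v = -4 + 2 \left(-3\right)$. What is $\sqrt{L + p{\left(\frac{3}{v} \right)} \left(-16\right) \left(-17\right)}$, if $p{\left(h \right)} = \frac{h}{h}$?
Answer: $\sqrt{689} \approx 26.249$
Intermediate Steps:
$v = -10$ ($v = -4 - 6 = -10$)
$p{\left(h \right)} = 1$
$L = 417$ ($L = -3 + \left(31 - 16\right) 28 = -3 + 15 \cdot 28 = -3 + 420 = 417$)
$\sqrt{L + p{\left(\frac{3}{v} \right)} \left(-16\right) \left(-17\right)} = \sqrt{417 + 1 \left(-16\right) \left(-17\right)} = \sqrt{417 - -272} = \sqrt{417 + 272} = \sqrt{689}$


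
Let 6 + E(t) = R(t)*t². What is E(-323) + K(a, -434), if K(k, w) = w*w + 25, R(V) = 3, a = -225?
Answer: 501362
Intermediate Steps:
K(k, w) = 25 + w² (K(k, w) = w² + 25 = 25 + w²)
E(t) = -6 + 3*t²
E(-323) + K(a, -434) = (-6 + 3*(-323)²) + (25 + (-434)²) = (-6 + 3*104329) + (25 + 188356) = (-6 + 312987) + 188381 = 312981 + 188381 = 501362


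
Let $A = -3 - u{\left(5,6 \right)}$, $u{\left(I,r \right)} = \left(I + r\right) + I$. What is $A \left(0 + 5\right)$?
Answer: $-95$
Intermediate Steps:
$u{\left(I,r \right)} = r + 2 I$
$A = -19$ ($A = -3 - \left(6 + 2 \cdot 5\right) = -3 - \left(6 + 10\right) = -3 - 16 = -19$)
$A \left(0 + 5\right) = - 19 \left(0 + 5\right) = \left(-19\right) 5 = -95$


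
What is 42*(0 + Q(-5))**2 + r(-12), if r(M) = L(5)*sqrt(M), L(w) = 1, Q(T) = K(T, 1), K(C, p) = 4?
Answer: 672 + 2*I*sqrt(3) ≈ 672.0 + 3.4641*I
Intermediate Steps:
Q(T) = 4
r(M) = sqrt(M) (r(M) = 1*sqrt(M) = sqrt(M))
42*(0 + Q(-5))**2 + r(-12) = 42*(0 + 4)**2 + sqrt(-12) = 42*4**2 + 2*I*sqrt(3) = 42*16 + 2*I*sqrt(3) = 672 + 2*I*sqrt(3)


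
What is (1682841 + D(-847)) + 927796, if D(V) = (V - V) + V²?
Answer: 3328046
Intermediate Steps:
D(V) = V² (D(V) = 0 + V² = V²)
(1682841 + D(-847)) + 927796 = (1682841 + (-847)²) + 927796 = (1682841 + 717409) + 927796 = 2400250 + 927796 = 3328046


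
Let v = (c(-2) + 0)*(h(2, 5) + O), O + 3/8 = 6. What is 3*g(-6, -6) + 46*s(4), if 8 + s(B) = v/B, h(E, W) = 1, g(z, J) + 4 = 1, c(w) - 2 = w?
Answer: -377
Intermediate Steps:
O = 45/8 (O = -3/8 + 6 = 45/8 ≈ 5.6250)
c(w) = 2 + w
g(z, J) = -3 (g(z, J) = -4 + 1 = -3)
v = 0 (v = ((2 - 2) + 0)*(1 + 45/8) = (0 + 0)*(53/8) = 0*(53/8) = 0)
s(B) = -8 (s(B) = -8 + 0/B = -8 + 0 = -8)
3*g(-6, -6) + 46*s(4) = 3*(-3) + 46*(-8) = -9 - 368 = -377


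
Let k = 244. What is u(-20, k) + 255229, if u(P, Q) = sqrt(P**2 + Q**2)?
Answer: 255229 + 4*sqrt(3746) ≈ 2.5547e+5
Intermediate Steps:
u(-20, k) + 255229 = sqrt((-20)**2 + 244**2) + 255229 = sqrt(400 + 59536) + 255229 = sqrt(59936) + 255229 = 4*sqrt(3746) + 255229 = 255229 + 4*sqrt(3746)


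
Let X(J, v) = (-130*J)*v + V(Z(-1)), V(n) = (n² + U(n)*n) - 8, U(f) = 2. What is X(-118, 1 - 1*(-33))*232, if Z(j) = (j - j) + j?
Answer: 120999832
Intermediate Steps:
Z(j) = j (Z(j) = 0 + j = j)
V(n) = -8 + n² + 2*n (V(n) = (n² + 2*n) - 8 = -8 + n² + 2*n)
X(J, v) = -9 - 130*J*v (X(J, v) = (-130*J)*v + (-8 + (-1)² + 2*(-1)) = -130*J*v + (-8 + 1 - 2) = -130*J*v - 9 = -9 - 130*J*v)
X(-118, 1 - 1*(-33))*232 = (-9 - 130*(-118)*(1 - 1*(-33)))*232 = (-9 - 130*(-118)*(1 + 33))*232 = (-9 - 130*(-118)*34)*232 = (-9 + 521560)*232 = 521551*232 = 120999832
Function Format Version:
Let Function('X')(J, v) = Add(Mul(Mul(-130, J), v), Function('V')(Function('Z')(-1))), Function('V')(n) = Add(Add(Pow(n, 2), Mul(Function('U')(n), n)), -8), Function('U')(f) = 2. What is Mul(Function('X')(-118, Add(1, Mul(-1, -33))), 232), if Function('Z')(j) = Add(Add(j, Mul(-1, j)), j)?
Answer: 120999832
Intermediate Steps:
Function('Z')(j) = j (Function('Z')(j) = Add(0, j) = j)
Function('V')(n) = Add(-8, Pow(n, 2), Mul(2, n)) (Function('V')(n) = Add(Add(Pow(n, 2), Mul(2, n)), -8) = Add(-8, Pow(n, 2), Mul(2, n)))
Function('X')(J, v) = Add(-9, Mul(-130, J, v)) (Function('X')(J, v) = Add(Mul(Mul(-130, J), v), Add(-8, Pow(-1, 2), Mul(2, -1))) = Add(Mul(-130, J, v), Add(-8, 1, -2)) = Add(Mul(-130, J, v), -9) = Add(-9, Mul(-130, J, v)))
Mul(Function('X')(-118, Add(1, Mul(-1, -33))), 232) = Mul(Add(-9, Mul(-130, -118, Add(1, Mul(-1, -33)))), 232) = Mul(Add(-9, Mul(-130, -118, Add(1, 33))), 232) = Mul(Add(-9, Mul(-130, -118, 34)), 232) = Mul(Add(-9, 521560), 232) = Mul(521551, 232) = 120999832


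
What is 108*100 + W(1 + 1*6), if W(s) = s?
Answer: 10807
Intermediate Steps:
108*100 + W(1 + 1*6) = 108*100 + (1 + 1*6) = 10800 + (1 + 6) = 10800 + 7 = 10807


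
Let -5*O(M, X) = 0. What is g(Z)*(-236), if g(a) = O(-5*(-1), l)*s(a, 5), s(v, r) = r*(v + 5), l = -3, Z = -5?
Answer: 0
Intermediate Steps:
s(v, r) = r*(5 + v)
O(M, X) = 0 (O(M, X) = -1/5*0 = 0)
g(a) = 0 (g(a) = 0*(5*(5 + a)) = 0*(25 + 5*a) = 0)
g(Z)*(-236) = 0*(-236) = 0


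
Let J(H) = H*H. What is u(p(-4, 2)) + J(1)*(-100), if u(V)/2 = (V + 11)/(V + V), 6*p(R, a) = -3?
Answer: -121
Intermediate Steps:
p(R, a) = -½ (p(R, a) = (⅙)*(-3) = -½)
J(H) = H²
u(V) = (11 + V)/V (u(V) = 2*((V + 11)/(V + V)) = 2*((11 + V)/((2*V))) = 2*((11 + V)*(1/(2*V))) = 2*((11 + V)/(2*V)) = (11 + V)/V)
u(p(-4, 2)) + J(1)*(-100) = (11 - ½)/(-½) + 1²*(-100) = -2*21/2 + 1*(-100) = -21 - 100 = -121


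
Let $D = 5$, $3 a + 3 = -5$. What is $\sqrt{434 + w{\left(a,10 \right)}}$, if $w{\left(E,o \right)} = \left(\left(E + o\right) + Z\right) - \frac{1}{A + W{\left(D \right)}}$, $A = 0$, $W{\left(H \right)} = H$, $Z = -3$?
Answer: $\frac{2 \sqrt{24645}}{15} \approx 20.932$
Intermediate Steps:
$a = - \frac{8}{3}$ ($a = -1 + \frac{1}{3} \left(-5\right) = -1 - \frac{5}{3} = - \frac{8}{3} \approx -2.6667$)
$w{\left(E,o \right)} = - \frac{16}{5} + E + o$ ($w{\left(E,o \right)} = \left(\left(E + o\right) - 3\right) - \frac{1}{0 + 5} = \left(-3 + E + o\right) - \frac{1}{5} = - \frac{16}{5} + E + o$)
$\sqrt{434 + w{\left(a,10 \right)}} = \sqrt{434 - - \frac{62}{15}} = \sqrt{434 + \frac{62}{15}} = \sqrt{\frac{6572}{15}} = \frac{2 \sqrt{24645}}{15}$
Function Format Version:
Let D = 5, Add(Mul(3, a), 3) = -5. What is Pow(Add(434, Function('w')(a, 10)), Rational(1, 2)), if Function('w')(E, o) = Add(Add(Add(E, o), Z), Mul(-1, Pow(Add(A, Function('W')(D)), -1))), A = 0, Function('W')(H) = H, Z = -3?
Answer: Mul(Rational(2, 15), Pow(24645, Rational(1, 2))) ≈ 20.932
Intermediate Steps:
a = Rational(-8, 3) (a = Add(-1, Mul(Rational(1, 3), -5)) = Add(-1, Rational(-5, 3)) = Rational(-8, 3) ≈ -2.6667)
Function('w')(E, o) = Add(Rational(-16, 5), E, o) (Function('w')(E, o) = Add(Add(Add(E, o), -3), Mul(-1, Pow(Add(0, 5), -1))) = Add(Add(-3, E, o), Mul(-1, Pow(5, -1))) = Add(Add(-3, E, o), Mul(-1, Rational(1, 5))) = Add(Add(-3, E, o), Rational(-1, 5)) = Add(Rational(-16, 5), E, o))
Pow(Add(434, Function('w')(a, 10)), Rational(1, 2)) = Pow(Add(434, Add(Rational(-16, 5), Rational(-8, 3), 10)), Rational(1, 2)) = Pow(Add(434, Rational(62, 15)), Rational(1, 2)) = Pow(Rational(6572, 15), Rational(1, 2)) = Mul(Rational(2, 15), Pow(24645, Rational(1, 2)))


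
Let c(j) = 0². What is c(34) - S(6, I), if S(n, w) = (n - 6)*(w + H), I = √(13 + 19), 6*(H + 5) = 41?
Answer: 0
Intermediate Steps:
H = 11/6 (H = -5 + (⅙)*41 = -5 + 41/6 = 11/6 ≈ 1.8333)
I = 4*√2 (I = √32 = 4*√2 ≈ 5.6569)
c(j) = 0
S(n, w) = (-6 + n)*(11/6 + w) (S(n, w) = (n - 6)*(w + 11/6) = (-6 + n)*(11/6 + w))
c(34) - S(6, I) = 0 - (-11 - 24*√2 + (11/6)*6 + 6*(4*√2)) = 0 - (-11 - 24*√2 + 11 + 24*√2) = 0 - 1*0 = 0 + 0 = 0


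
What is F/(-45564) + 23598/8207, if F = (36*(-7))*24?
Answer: 93737934/31161979 ≈ 3.0081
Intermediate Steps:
F = -6048 (F = -252*24 = -6048)
F/(-45564) + 23598/8207 = -6048/(-45564) + 23598/8207 = -6048*(-1/45564) + 23598*(1/8207) = 504/3797 + 23598/8207 = 93737934/31161979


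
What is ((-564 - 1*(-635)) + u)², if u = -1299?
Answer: 1507984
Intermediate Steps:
((-564 - 1*(-635)) + u)² = ((-564 - 1*(-635)) - 1299)² = ((-564 + 635) - 1299)² = (71 - 1299)² = (-1228)² = 1507984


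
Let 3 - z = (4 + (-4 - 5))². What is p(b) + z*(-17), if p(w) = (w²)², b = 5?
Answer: 999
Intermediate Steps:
z = -22 (z = 3 - (4 + (-4 - 5))² = 3 - (4 - 9)² = 3 - 1*(-5)² = 3 - 1*25 = 3 - 25 = -22)
p(w) = w⁴
p(b) + z*(-17) = 5⁴ - 22*(-17) = 625 + 374 = 999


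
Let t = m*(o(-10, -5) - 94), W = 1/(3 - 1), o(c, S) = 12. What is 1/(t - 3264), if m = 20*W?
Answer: -1/4084 ≈ -0.00024486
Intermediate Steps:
W = 1/2 ≈ 0.50000
m = 10 (m = 20*(1/2) = 10)
t = -820 (t = 10*(12 - 94) = 10*(-82) = -820)
1/(t - 3264) = 1/(-820 - 3264) = 1/(-4084) = -1/4084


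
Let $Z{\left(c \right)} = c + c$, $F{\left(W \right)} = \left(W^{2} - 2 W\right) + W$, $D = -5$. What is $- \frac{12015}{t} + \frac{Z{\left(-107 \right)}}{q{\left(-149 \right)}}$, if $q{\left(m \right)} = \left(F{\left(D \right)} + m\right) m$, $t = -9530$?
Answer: $\frac{42199709}{33795286} \approx 1.2487$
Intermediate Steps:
$F{\left(W \right)} = W^{2} - W$
$q{\left(m \right)} = m \left(30 + m\right)$ ($q{\left(m \right)} = \left(- 5 \left(-1 - 5\right) + m\right) m = \left(\left(-5\right) \left(-6\right) + m\right) m = \left(30 + m\right) m = m \left(30 + m\right)$)
$Z{\left(c \right)} = 2 c$
$- \frac{12015}{t} + \frac{Z{\left(-107 \right)}}{q{\left(-149 \right)}} = - \frac{12015}{-9530} + \frac{2 \left(-107\right)}{\left(-149\right) \left(30 - 149\right)} = \left(-12015\right) \left(- \frac{1}{9530}\right) - \frac{214}{\left(-149\right) \left(-119\right)} = \frac{2403}{1906} - \frac{214}{17731} = \frac{42199709}{33795286}$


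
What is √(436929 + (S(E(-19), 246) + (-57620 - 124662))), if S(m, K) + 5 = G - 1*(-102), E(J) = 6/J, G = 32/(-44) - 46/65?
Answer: √130230767810/715 ≈ 504.72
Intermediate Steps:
G = -1026/715 (G = 32*(-1/44) - 46*1/65 = -8/11 - 46/65 = -1026/715 ≈ -1.4350)
S(m, K) = 68329/715 (S(m, K) = -5 + (-1026/715 - 1*(-102)) = -5 + (-1026/715 + 102) = -5 + 71904/715 = 68329/715)
√(436929 + (S(E(-19), 246) + (-57620 - 124662))) = √(436929 + (68329/715 + (-57620 - 124662))) = √(436929 + (68329/715 - 182282)) = √(436929 - 130263301/715) = √(182140934/715) = √130230767810/715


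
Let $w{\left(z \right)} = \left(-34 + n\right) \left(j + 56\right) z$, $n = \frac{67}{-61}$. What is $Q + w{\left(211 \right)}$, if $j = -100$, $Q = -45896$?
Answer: $\frac{17077388}{61} \approx 2.7996 \cdot 10^{5}$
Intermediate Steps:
$n = - \frac{67}{61}$ ($n = 67 \left(- \frac{1}{61}\right) = - \frac{67}{61} \approx -1.0984$)
$w{\left(z \right)} = \frac{94204 z}{61}$ ($w{\left(z \right)} = \left(-34 - \frac{67}{61}\right) \left(-100 + 56\right) z = \left(- \frac{2141}{61}\right) \left(-44\right) z = \frac{94204 z}{61}$)
$Q + w{\left(211 \right)} = -45896 + \frac{94204}{61} \cdot 211 = -45896 + \frac{19877044}{61} = \frac{17077388}{61}$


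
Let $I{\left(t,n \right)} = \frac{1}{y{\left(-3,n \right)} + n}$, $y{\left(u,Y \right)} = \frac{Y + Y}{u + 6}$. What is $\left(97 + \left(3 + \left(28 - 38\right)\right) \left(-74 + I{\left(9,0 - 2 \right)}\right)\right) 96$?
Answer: $\frac{296208}{5} \approx 59242.0$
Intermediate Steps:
$y{\left(u,Y \right)} = \frac{2 Y}{6 + u}$
$I{\left(t,n \right)} = \frac{3}{5 n}$ ($I{\left(t,n \right)} = \frac{1}{\frac{2 n}{6 - 3} + n} = \frac{1}{\frac{2 n}{3} + n} = \frac{1}{\frac{5}{3} n} = \frac{3}{5 n}$)
$\left(97 + \left(3 + \left(28 - 38\right)\right) \left(-74 + I{\left(9,0 - 2 \right)}\right)\right) 96 = \left(97 + \left(3 + \left(28 - 38\right)\right) \left(-74 + \frac{3}{5 \left(0 - 2\right)}\right)\right) 96 = \left(97 + \left(3 - 10\right) \left(-74 + \frac{3}{5 \left(-2\right)}\right)\right) 96 = \left(97 - 7 \left(-74 + \frac{3}{5} \left(- \frac{1}{2}\right)\right)\right) 96 = \left(97 - 7 \left(-74 - \frac{3}{10}\right)\right) 96 = \left(97 - - \frac{5201}{10}\right) 96 = \left(97 + \frac{5201}{10}\right) 96 = \frac{6171}{10} \cdot 96 = \frac{296208}{5}$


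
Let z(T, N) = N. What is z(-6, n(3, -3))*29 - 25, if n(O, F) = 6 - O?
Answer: 62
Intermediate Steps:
z(-6, n(3, -3))*29 - 25 = (6 - 1*3)*29 - 25 = (6 - 3)*29 - 25 = 3*29 - 25 = 87 - 25 = 62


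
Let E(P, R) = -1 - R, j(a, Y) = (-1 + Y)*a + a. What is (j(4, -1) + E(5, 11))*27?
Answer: -432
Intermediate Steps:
j(a, Y) = a + a*(-1 + Y) (j(a, Y) = a*(-1 + Y) + a = a + a*(-1 + Y))
(j(4, -1) + E(5, 11))*27 = (-1*4 + (-1 - 1*11))*27 = (-4 + (-1 - 11))*27 = (-4 - 12)*27 = -16*27 = -432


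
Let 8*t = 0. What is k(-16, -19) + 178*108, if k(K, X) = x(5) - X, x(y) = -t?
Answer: 19243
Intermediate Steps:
t = 0 (t = (⅛)*0 = 0)
x(y) = 0 (x(y) = -1*0 = 0)
k(K, X) = -X (k(K, X) = 0 - X = -X)
k(-16, -19) + 178*108 = -1*(-19) + 178*108 = 19 + 19224 = 19243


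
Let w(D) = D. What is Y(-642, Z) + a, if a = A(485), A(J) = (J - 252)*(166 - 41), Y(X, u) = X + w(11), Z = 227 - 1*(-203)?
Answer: 28494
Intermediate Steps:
Z = 430 (Z = 227 + 203 = 430)
Y(X, u) = 11 + X (Y(X, u) = X + 11 = 11 + X)
A(J) = -31500 + 125*J (A(J) = (-252 + J)*125 = -31500 + 125*J)
a = 29125 (a = -31500 + 125*485 = -31500 + 60625 = 29125)
Y(-642, Z) + a = (11 - 642) + 29125 = -631 + 29125 = 28494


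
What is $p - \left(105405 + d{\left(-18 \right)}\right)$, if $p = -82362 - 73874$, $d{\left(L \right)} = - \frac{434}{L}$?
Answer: $- \frac{2354986}{9} \approx -2.6167 \cdot 10^{5}$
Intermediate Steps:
$p = -156236$ ($p = -82362 - 73874 = -156236$)
$p - \left(105405 + d{\left(-18 \right)}\right) = -156236 - \left(105405 - \frac{434}{-18}\right) = -156236 - \left(105405 - - \frac{217}{9}\right) = -156236 - \left(105405 + \frac{217}{9}\right) = -156236 - \frac{948862}{9} = - \frac{2354986}{9}$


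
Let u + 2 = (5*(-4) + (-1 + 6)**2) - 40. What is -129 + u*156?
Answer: -5901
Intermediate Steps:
u = -37 (u = -2 + ((5*(-4) + (-1 + 6)**2) - 40) = -2 + ((-20 + 5**2) - 40) = -2 + ((-20 + 25) - 40) = -2 + (5 - 40) = -2 - 35 = -37)
-129 + u*156 = -129 - 37*156 = -129 - 5772 = -5901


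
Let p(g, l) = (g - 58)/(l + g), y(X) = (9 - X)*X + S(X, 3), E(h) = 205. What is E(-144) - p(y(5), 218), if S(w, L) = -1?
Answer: 16208/79 ≈ 205.16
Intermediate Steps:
y(X) = -1 + X*(9 - X) (y(X) = (9 - X)*X - 1 = X*(9 - X) - 1 = -1 + X*(9 - X))
p(g, l) = (-58 + g)/(g + l)
E(-144) - p(y(5), 218) = 205 - (-58 + (-1 - 1*5² + 9*5))/((-1 - 1*5² + 9*5) + 218) = 205 - (-58 + (-1 - 1*25 + 45))/((-1 - 1*25 + 45) + 218) = 205 - (-58 + (-1 - 25 + 45))/((-1 - 25 + 45) + 218) = 205 - (-58 + 19)/(19 + 218) = 205 - (-39)/237 = 205 - 1*(-13/79) = 205 + 13/79 = 16208/79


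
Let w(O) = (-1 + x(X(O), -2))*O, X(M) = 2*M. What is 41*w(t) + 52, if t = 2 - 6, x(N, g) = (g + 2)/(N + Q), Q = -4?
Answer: 216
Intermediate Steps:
x(N, g) = (2 + g)/(-4 + N) (x(N, g) = (g + 2)/(N - 4) = (2 + g)/(-4 + N))
t = -4
w(O) = -O (w(O) = (-1 + (2 - 2)/(-4 + 2*O))*O = (-1 + 0/(-4 + 2*O))*O = (-1 + 0)*O = -O)
41*w(t) + 52 = 41*(-1*(-4)) + 52 = 41*4 + 52 = 164 + 52 = 216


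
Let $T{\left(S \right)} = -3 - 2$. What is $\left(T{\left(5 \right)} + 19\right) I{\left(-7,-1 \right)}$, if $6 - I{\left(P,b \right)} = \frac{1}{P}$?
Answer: $86$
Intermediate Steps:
$T{\left(S \right)} = -5$
$I{\left(P,b \right)} = 6 - \frac{1}{P}$
$\left(T{\left(5 \right)} + 19\right) I{\left(-7,-1 \right)} = \left(-5 + 19\right) \left(6 - \frac{1}{-7}\right) = 14 \left(6 - - \frac{1}{7}\right) = 14 \left(6 + \frac{1}{7}\right) = 14 \cdot \frac{43}{7} = 86$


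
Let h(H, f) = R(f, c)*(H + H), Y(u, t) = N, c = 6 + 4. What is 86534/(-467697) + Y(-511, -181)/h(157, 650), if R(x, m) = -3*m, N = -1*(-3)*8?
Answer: -68864584/367142145 ≈ -0.18757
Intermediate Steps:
c = 10
N = 24 (N = 3*8 = 24)
Y(u, t) = 24
h(H, f) = -60*H (h(H, f) = (-3*10)*(H + H) = -60*H)
86534/(-467697) + Y(-511, -181)/h(157, 650) = 86534/(-467697) + 24/((-60*157)) = 86534*(-1/467697) + 24/(-9420) = -86534/467697 + 24*(-1/9420) = -86534/467697 - 2/785 = -68864584/367142145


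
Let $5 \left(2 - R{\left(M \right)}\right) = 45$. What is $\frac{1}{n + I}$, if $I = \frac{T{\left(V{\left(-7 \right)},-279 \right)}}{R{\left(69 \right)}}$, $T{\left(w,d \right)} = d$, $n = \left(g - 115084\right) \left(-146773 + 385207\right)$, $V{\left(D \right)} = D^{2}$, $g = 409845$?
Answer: $\frac{7}{491967310197} \approx 1.4229 \cdot 10^{-11}$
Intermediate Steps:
$n = 70281044274$ ($n = \left(409845 - 115084\right) \left(-146773 + 385207\right) = 294761 \cdot 238434 = 70281044274$)
$R{\left(M \right)} = -7$ ($R{\left(M \right)} = 2 - 9 = -7$)
$I = \frac{279}{7}$ ($I = - \frac{279}{-7} = \left(-279\right) \left(- \frac{1}{7}\right) = \frac{279}{7} \approx 39.857$)
$\frac{1}{n + I} = \frac{1}{70281044274 + \frac{279}{7}} = \frac{1}{\frac{491967310197}{7}} = \frac{7}{491967310197}$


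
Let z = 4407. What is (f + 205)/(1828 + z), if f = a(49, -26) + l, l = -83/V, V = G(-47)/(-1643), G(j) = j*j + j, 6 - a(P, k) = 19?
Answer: 551473/13480070 ≈ 0.040910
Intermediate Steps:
a(P, k) = -13 (a(P, k) = 6 - 1*19 = 6 - 19 = -13)
G(j) = j + j² (G(j) = j² + j = j + j²)
V = -2162/1643 (V = -47*(1 - 47)/(-1643) = -47*(-46)*(-1/1643) = 2162*(-1/1643) = -2162/1643 ≈ -1.3159)
l = 136369/2162 (l = -83/(-2162/1643) = -83*(-1643/2162) = 136369/2162 ≈ 63.075)
f = 108263/2162 (f = -13 + 136369/2162 = 108263/2162 ≈ 50.075)
(f + 205)/(1828 + z) = (108263/2162 + 205)/(1828 + 4407) = (551473/2162)/6235 = (551473/2162)*(1/6235) = 551473/13480070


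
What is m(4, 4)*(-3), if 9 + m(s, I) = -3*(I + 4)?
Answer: 99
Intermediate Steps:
m(s, I) = -21 - 3*I (m(s, I) = -9 - 3*(I + 4) = -9 - 3*(4 + I) = -9 + (-12 - 3*I) = -21 - 3*I)
m(4, 4)*(-3) = (-21 - 3*4)*(-3) = (-21 - 12)*(-3) = -33*(-3) = 99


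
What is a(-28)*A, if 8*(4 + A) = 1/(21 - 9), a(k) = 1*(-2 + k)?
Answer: 1915/16 ≈ 119.69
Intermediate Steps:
a(k) = -2 + k
A = -383/96 (A = -4 + 1/(8*(21 - 9)) = -4 + (1/8)/12 = -4 + (1/8)*(1/12) = -4 + 1/96 = -383/96 ≈ -3.9896)
a(-28)*A = (-2 - 28)*(-383/96) = -30*(-383/96) = 1915/16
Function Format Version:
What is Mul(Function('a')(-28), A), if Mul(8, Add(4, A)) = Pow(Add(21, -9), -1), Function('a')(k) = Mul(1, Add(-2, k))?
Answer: Rational(1915, 16) ≈ 119.69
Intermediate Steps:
Function('a')(k) = Add(-2, k)
A = Rational(-383, 96) (A = Add(-4, Mul(Rational(1, 8), Pow(Add(21, -9), -1))) = Add(-4, Mul(Rational(1, 8), Pow(12, -1))) = Add(-4, Mul(Rational(1, 8), Rational(1, 12))) = Add(-4, Rational(1, 96)) = Rational(-383, 96) ≈ -3.9896)
Mul(Function('a')(-28), A) = Mul(Add(-2, -28), Rational(-383, 96)) = Mul(-30, Rational(-383, 96)) = Rational(1915, 16)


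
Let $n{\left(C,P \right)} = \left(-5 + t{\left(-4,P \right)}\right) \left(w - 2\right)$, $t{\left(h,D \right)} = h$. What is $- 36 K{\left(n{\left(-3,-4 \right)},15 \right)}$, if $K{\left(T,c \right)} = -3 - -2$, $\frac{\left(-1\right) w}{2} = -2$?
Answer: $36$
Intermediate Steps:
$w = 4$ ($w = \left(-2\right) \left(-2\right) = 4$)
$n{\left(C,P \right)} = -18$ ($n{\left(C,P \right)} = \left(-5 - 4\right) \left(4 - 2\right) = \left(-9\right) 2 = -18$)
$K{\left(T,c \right)} = -1$ ($K{\left(T,c \right)} = -3 + 2 = -1$)
$- 36 K{\left(n{\left(-3,-4 \right)},15 \right)} = \left(-36\right) \left(-1\right) = 36$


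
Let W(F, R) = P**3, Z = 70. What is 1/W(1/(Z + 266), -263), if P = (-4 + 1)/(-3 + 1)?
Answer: 8/27 ≈ 0.29630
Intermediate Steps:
P = 3/2 (P = -3/(-2) = -3*(-1/2) = 3/2 ≈ 1.5000)
W(F, R) = 27/8 (W(F, R) = (3/2)**3 = 27/8)
1/W(1/(Z + 266), -263) = 1/(27/8) = 8/27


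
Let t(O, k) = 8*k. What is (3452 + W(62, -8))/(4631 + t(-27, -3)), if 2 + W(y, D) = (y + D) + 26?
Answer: 3530/4607 ≈ 0.76622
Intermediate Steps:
W(y, D) = 24 + D + y (W(y, D) = -2 + ((y + D) + 26) = -2 + ((D + y) + 26) = -2 + (26 + D + y) = 24 + D + y)
(3452 + W(62, -8))/(4631 + t(-27, -3)) = (3452 + (24 - 8 + 62))/(4631 + 8*(-3)) = (3452 + 78)/(4631 - 24) = 3530/4607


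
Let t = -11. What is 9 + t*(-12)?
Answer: 141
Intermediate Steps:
9 + t*(-12) = 9 - 11*(-12) = 9 + 132 = 141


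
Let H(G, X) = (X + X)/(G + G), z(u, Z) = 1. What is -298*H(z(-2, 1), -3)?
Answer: 894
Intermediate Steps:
H(G, X) = X/G (H(G, X) = (2*X)/((2*G)) = (2*X)*(1/(2*G)) = X/G)
-298*H(z(-2, 1), -3) = -(-894)/1 = -(-894) = -298*(-3) = 894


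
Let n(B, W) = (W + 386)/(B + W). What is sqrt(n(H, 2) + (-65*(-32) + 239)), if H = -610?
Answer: sqrt(13390858)/76 ≈ 48.149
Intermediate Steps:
n(B, W) = (386 + W)/(B + W)
sqrt(n(H, 2) + (-65*(-32) + 239)) = sqrt((386 + 2)/(-610 + 2) + (-65*(-32) + 239)) = sqrt(388/(-608) + (2080 + 239)) = sqrt(-1/608*388 + 2319) = sqrt(-97/152 + 2319) = sqrt(352391/152) = sqrt(13390858)/76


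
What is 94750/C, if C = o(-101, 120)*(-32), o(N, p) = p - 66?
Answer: -47375/864 ≈ -54.832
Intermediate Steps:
o(N, p) = -66 + p
C = -1728 (C = (-66 + 120)*(-32) = 54*(-32) = -1728)
94750/C = 94750/(-1728) = 94750*(-1/1728) = -47375/864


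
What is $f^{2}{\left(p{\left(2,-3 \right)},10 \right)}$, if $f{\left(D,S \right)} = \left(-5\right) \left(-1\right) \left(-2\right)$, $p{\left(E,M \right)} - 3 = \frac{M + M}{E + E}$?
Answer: $100$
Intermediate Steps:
$p{\left(E,M \right)} = 3 + \frac{M}{E}$ ($p{\left(E,M \right)} = 3 + \frac{M + M}{E + E} = 3 + \frac{2 M}{2 E} = 3 + 2 M \frac{1}{2 E} = 3 + \frac{M}{E}$)
$f{\left(D,S \right)} = -10$ ($f{\left(D,S \right)} = 5 \left(-2\right) = -10$)
$f^{2}{\left(p{\left(2,-3 \right)},10 \right)} = \left(-10\right)^{2} = 100$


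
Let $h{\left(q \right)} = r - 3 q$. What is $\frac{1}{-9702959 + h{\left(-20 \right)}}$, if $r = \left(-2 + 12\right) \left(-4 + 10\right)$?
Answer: $- \frac{1}{9702839} \approx -1.0306 \cdot 10^{-7}$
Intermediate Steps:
$r = 60$ ($r = 10 \cdot 6 = 60$)
$h{\left(q \right)} = 60 - 3 q$
$\frac{1}{-9702959 + h{\left(-20 \right)}} = \frac{1}{-9702959 + \left(60 - -60\right)} = \frac{1}{-9702959 + \left(60 + 60\right)} = \frac{1}{-9702959 + 120} = \frac{1}{-9702839} = - \frac{1}{9702839}$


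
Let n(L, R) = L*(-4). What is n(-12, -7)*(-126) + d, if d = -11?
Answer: -6059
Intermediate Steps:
n(L, R) = -4*L
n(-12, -7)*(-126) + d = -4*(-12)*(-126) - 11 = 48*(-126) - 11 = -6048 - 11 = -6059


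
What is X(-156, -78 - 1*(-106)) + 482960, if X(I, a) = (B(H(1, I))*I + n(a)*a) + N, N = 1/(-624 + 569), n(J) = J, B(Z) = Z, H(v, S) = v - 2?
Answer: 26614499/55 ≈ 4.8390e+5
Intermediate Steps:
H(v, S) = -2 + v
N = -1/55 (N = 1/(-55) = -1/55 ≈ -0.018182)
X(I, a) = -1/55 + a**2 - I (X(I, a) = ((-2 + 1)*I + a*a) - 1/55 = (-I + a**2) - 1/55 = (a**2 - I) - 1/55 = -1/55 + a**2 - I)
X(-156, -78 - 1*(-106)) + 482960 = (-1/55 + (-78 - 1*(-106))**2 - 1*(-156)) + 482960 = (-1/55 + (-78 + 106)**2 + 156) + 482960 = (-1/55 + 28**2 + 156) + 482960 = (-1/55 + 784 + 156) + 482960 = 51699/55 + 482960 = 26614499/55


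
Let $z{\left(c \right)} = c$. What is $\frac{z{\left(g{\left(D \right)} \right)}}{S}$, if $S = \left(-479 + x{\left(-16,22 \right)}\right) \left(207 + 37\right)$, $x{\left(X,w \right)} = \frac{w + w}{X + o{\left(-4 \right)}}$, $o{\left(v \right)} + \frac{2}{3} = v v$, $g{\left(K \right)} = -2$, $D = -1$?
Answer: $\frac{1}{66490} \approx 1.504 \cdot 10^{-5}$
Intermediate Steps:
$o{\left(v \right)} = - \frac{2}{3} + v^{2}$ ($o{\left(v \right)} = - \frac{2}{3} + v v = - \frac{2}{3} + v^{2}$)
$x{\left(X,w \right)} = \frac{2 w}{\frac{46}{3} + X}$ ($x{\left(X,w \right)} = \frac{w + w}{X - \left(\frac{2}{3} - \left(-4\right)^{2}\right)} = \frac{2 w}{X + \left(- \frac{2}{3} + 16\right)} = \frac{2 w}{X + \frac{46}{3}} = \frac{2 w}{\frac{46}{3} + X}$)
$S = -132980$ ($S = \left(-479 + 6 \cdot 22 \frac{1}{46 + 3 \left(-16\right)}\right) \left(207 + 37\right) = \left(-479 + 6 \cdot 22 \frac{1}{46 - 48}\right) 244 = \left(-479 + 6 \cdot 22 \frac{1}{-2}\right) 244 = \left(-479 + 6 \cdot 22 \left(- \frac{1}{2}\right)\right) 244 = \left(-479 - 66\right) 244 = \left(-545\right) 244 = -132980$)
$\frac{z{\left(g{\left(D \right)} \right)}}{S} = - \frac{2}{-132980} = \left(-2\right) \left(- \frac{1}{132980}\right) = \frac{1}{66490}$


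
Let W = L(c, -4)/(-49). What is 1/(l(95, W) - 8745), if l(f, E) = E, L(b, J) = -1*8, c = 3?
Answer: -49/428497 ≈ -0.00011435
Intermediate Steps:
L(b, J) = -8
W = 8/49 (W = -8/(-49) = -8*(-1/49) = 8/49 ≈ 0.16327)
1/(l(95, W) - 8745) = 1/(8/49 - 8745) = 1/(-428497/49) = -49/428497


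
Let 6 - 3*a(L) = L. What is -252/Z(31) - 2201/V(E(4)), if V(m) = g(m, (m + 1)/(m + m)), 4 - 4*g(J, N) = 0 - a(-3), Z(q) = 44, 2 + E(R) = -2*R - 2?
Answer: -97285/77 ≈ -1263.4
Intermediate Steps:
a(L) = 2 - L/3
E(R) = -4 - 2*R (E(R) = -2 + (-2*R - 2) = -2 + (-2 - 2*R) = -4 - 2*R)
g(J, N) = 7/4 (g(J, N) = 1 - (0 - (2 - ⅓*(-3)))/4 = 1 - (0 - (2 + 1))/4 = 1 - (0 - 1*3)/4 = 1 - (0 - 3)/4 = 1 - ¼*(-3) = 1 + ¾ = 7/4)
V(m) = 7/4
-252/Z(31) - 2201/V(E(4)) = -252/44 - 2201/7/4 = -252*1/44 - 2201*4/7 = -63/11 - 8804/7 = -97285/77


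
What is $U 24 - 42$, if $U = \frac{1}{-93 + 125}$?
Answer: $- \frac{165}{4} \approx -41.25$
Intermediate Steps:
$U = \frac{1}{32} \approx 0.03125$
$U 24 - 42 = \frac{1}{32} \cdot 24 - 42 = \frac{3}{4} - 42 = - \frac{165}{4}$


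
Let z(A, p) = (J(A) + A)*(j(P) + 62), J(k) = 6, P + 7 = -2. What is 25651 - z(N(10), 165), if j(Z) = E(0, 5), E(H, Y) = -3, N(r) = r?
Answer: 24707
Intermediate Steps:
P = -9 (P = -7 - 2 = -9)
j(Z) = -3
z(A, p) = 354 + 59*A (z(A, p) = (6 + A)*(-3 + 62) = (6 + A)*59 = 354 + 59*A)
25651 - z(N(10), 165) = 25651 - (354 + 59*10) = 25651 - (354 + 590) = 25651 - 1*944 = 25651 - 944 = 24707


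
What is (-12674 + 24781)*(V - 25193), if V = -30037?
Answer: -668669610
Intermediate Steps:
(-12674 + 24781)*(V - 25193) = (-12674 + 24781)*(-30037 - 25193) = 12107*(-55230) = -668669610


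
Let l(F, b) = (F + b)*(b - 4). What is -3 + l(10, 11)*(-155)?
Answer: -22788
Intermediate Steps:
l(F, b) = (-4 + b)*(F + b) (l(F, b) = (F + b)*(-4 + b) = (-4 + b)*(F + b))
-3 + l(10, 11)*(-155) = -3 + (11**2 - 4*10 - 4*11 + 10*11)*(-155) = -3 + (121 - 40 - 44 + 110)*(-155) = -3 + 147*(-155) = -3 - 22785 = -22788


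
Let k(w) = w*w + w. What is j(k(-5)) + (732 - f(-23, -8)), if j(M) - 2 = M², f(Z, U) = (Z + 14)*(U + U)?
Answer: 990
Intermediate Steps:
f(Z, U) = 2*U*(14 + Z) (f(Z, U) = (14 + Z)*(2*U) = 2*U*(14 + Z))
k(w) = w + w² (k(w) = w² + w = w + w²)
j(M) = 2 + M²
j(k(-5)) + (732 - f(-23, -8)) = (2 + (-5*(1 - 5))²) + (732 - 2*(-8)*(14 - 23)) = (2 + (-5*(-4))²) + (732 - 2*(-8)*(-9)) = (2 + 20²) + (732 - 1*144) = (2 + 400) + (732 - 144) = 402 + 588 = 990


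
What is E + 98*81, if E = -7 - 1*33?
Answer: 7898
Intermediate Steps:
E = -40 (E = -7 - 33 = -40)
E + 98*81 = -40 + 98*81 = -40 + 7938 = 7898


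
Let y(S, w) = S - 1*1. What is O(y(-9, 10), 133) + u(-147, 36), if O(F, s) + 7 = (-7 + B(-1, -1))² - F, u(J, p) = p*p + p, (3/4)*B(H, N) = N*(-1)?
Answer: 12304/9 ≈ 1367.1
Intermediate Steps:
B(H, N) = -4*N/3 (B(H, N) = 4*(N*(-1))/3 = 4*(-N)/3 = -4*N/3)
y(S, w) = -1 + S (y(S, w) = S - 1 = -1 + S)
u(J, p) = p + p² (u(J, p) = p² + p = p + p²)
O(F, s) = 226/9 - F (O(F, s) = -7 + ((-7 - 4/3*(-1))² - F) = -7 + ((-7 + 4/3)² - F) = -7 + ((-17/3)² - F) = -7 + (289/9 - F) = 226/9 - F)
O(y(-9, 10), 133) + u(-147, 36) = (226/9 - (-1 - 9)) + 36*(1 + 36) = (226/9 - 1*(-10)) + 36*37 = (226/9 + 10) + 1332 = 316/9 + 1332 = 12304/9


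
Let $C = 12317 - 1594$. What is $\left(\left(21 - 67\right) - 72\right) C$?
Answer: $-1265314$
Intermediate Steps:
$C = 10723$
$\left(\left(21 - 67\right) - 72\right) C = \left(\left(21 - 67\right) - 72\right) 10723 = \left(-46 - 72\right) 10723 = \left(-118\right) 10723 = -1265314$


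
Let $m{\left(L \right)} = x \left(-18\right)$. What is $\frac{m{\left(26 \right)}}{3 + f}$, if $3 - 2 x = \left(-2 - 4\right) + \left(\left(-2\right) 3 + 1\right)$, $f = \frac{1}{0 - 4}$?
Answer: $- \frac{504}{11} \approx -45.818$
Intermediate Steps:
$f = - \frac{1}{4}$ ($f = \frac{1}{-4} = - \frac{1}{4} \approx -0.25$)
$x = 7$ ($x = \frac{3}{2} - \frac{\left(-2 - 4\right) + \left(\left(-2\right) 3 + 1\right)}{2} = \frac{3}{2} - \frac{-6 + \left(-6 + 1\right)}{2} = \frac{3}{2} - \frac{-6 - 5}{2} = \frac{3}{2} - - \frac{11}{2} = \frac{3}{2} + \frac{11}{2} = 7$)
$m{\left(L \right)} = -126$ ($m{\left(L \right)} = 7 \left(-18\right) = -126$)
$\frac{m{\left(26 \right)}}{3 + f} = \frac{1}{3 - \frac{1}{4}} \left(-126\right) = \frac{1}{\frac{11}{4}} \left(-126\right) = \frac{4}{11} \left(-126\right) = - \frac{504}{11}$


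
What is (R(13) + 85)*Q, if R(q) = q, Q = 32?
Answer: 3136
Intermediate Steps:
(R(13) + 85)*Q = (13 + 85)*32 = 98*32 = 3136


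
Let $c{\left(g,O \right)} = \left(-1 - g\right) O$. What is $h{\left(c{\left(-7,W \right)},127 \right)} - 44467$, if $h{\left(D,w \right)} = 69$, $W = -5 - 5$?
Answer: $-44398$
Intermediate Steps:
$W = -10$ ($W = -5 - 5 = -10$)
$c{\left(g,O \right)} = O \left(-1 - g\right)$
$h{\left(c{\left(-7,W \right)},127 \right)} - 44467 = 69 - 44467 = -44398$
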